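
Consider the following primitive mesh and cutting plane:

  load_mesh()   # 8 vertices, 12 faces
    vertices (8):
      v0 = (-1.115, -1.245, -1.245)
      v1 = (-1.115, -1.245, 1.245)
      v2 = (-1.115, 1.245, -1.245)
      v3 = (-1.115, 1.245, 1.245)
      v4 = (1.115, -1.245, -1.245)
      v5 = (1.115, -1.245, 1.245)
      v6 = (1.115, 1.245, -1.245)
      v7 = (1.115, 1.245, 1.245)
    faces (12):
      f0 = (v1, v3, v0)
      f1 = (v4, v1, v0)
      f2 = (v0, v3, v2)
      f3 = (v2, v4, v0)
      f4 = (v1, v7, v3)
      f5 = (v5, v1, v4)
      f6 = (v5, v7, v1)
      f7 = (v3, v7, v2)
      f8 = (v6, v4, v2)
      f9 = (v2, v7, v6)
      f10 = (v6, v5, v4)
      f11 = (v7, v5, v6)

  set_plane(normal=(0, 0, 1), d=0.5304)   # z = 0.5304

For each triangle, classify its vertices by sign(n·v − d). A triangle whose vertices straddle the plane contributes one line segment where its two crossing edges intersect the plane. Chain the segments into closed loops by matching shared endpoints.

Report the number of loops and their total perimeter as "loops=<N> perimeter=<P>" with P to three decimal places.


loops=1 perimeter=9.440

Straddling triangles (8 of 12):
  (v1,v3,v0) [++-] → (-1.115, 0.5304, 0.5304)–(-1.115, -1.245, 0.5304)  len=1.7754
  (v4,v1,v0) [-+-] → (-0.475017, -1.245, 0.5304)–(-1.115, -1.245, 0.5304)  len=0.6400
  (v0,v3,v2) [-+-] → (-1.115, 0.5304, 0.5304)–(-1.115, 1.245, 0.5304)  len=0.7146
  (v5,v1,v4) [++-] → (-0.475017, -1.245, 0.5304)–(1.115, -1.245, 0.5304)  len=1.5900
  (v3,v7,v2) [++-] → (0.475017, 1.245, 0.5304)–(-1.115, 1.245, 0.5304)  len=1.5900
  (v2,v7,v6) [-+-] → (0.475017, 1.245, 0.5304)–(1.115, 1.245, 0.5304)  len=0.6400
  (v6,v5,v4) [-+-] → (1.115, -0.5304, 0.5304)–(1.115, -1.245, 0.5304)  len=0.7146
  (v7,v5,v6) [++-] → (1.115, -0.5304, 0.5304)–(1.115, 1.245, 0.5304)  len=1.7754

Chained into 1 loop(s):
  loop 1: 8 segments, perimeter = 9.4400
Total perimeter = 9.440


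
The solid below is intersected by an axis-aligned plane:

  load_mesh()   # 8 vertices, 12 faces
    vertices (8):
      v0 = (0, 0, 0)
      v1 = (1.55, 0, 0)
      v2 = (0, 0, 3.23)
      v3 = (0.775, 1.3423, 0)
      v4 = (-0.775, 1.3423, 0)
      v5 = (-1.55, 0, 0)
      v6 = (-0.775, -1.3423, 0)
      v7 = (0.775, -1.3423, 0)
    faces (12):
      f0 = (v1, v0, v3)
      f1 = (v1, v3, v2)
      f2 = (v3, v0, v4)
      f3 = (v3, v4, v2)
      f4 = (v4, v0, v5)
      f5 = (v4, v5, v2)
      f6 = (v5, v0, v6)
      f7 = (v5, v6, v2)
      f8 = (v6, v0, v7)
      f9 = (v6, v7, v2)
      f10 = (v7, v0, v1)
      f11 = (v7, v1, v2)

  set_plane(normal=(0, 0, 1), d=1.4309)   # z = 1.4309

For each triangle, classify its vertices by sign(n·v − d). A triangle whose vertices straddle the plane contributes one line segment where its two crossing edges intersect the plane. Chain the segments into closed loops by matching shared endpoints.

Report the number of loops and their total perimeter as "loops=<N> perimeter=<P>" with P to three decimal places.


loops=1 perimeter=5.180

Straddling triangles (6 of 12):
  (v1,v3,v2) [--+] → (0.431673, 0.747657, 1.4309)–(0.863345, 0, 1.4309)  len=0.8633
  (v3,v4,v2) [--+] → (-0.431673, 0.747657, 1.4309)–(0.431673, 0.747657, 1.4309)  len=0.8633
  (v4,v5,v2) [--+] → (-0.863345, 0, 1.4309)–(-0.431673, 0.747657, 1.4309)  len=0.8633
  (v5,v6,v2) [--+] → (-0.431673, -0.747657, 1.4309)–(-0.863345, 0, 1.4309)  len=0.8633
  (v6,v7,v2) [--+] → (0.431673, -0.747657, 1.4309)–(-0.431673, -0.747657, 1.4309)  len=0.8633
  (v7,v1,v2) [--+] → (0.863345, 0, 1.4309)–(0.431673, -0.747657, 1.4309)  len=0.8633

Chained into 1 loop(s):
  loop 1: 6 segments, perimeter = 5.1800
Total perimeter = 5.180


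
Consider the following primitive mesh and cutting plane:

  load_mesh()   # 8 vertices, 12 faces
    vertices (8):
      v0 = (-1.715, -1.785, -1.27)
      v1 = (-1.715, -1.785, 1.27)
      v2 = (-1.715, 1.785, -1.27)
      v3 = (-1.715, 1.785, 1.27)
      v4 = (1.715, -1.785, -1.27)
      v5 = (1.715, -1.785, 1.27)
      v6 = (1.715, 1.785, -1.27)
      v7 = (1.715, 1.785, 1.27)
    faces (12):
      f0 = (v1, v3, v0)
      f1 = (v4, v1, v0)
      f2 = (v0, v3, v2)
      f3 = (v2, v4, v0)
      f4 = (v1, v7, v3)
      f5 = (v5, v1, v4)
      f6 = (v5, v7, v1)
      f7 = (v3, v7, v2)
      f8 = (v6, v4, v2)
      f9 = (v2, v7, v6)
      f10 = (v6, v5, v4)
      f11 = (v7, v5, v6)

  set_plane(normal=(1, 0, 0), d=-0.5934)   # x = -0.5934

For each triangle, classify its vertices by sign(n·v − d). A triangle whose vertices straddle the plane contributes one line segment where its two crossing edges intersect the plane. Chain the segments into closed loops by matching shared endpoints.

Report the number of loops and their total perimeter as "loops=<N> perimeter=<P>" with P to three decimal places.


loops=1 perimeter=12.220

Straddling triangles (8 of 12):
  (v4,v1,v0) [+--] → (-0.5934, -1.785, 0.439427)–(-0.5934, -1.785, -1.27)  len=1.7094
  (v2,v4,v0) [-+-] → (-0.5934, 0.61762, -1.27)–(-0.5934, -1.785, -1.27)  len=2.4026
  (v1,v7,v3) [-+-] → (-0.5934, -0.61762, 1.27)–(-0.5934, 1.785, 1.27)  len=2.4026
  (v5,v1,v4) [+-+] → (-0.5934, -1.785, 1.27)–(-0.5934, -1.785, 0.439427)  len=0.8306
  (v5,v7,v1) [++-] → (-0.5934, -0.61762, 1.27)–(-0.5934, -1.785, 1.27)  len=1.1674
  (v3,v7,v2) [-+-] → (-0.5934, 1.785, 1.27)–(-0.5934, 1.785, -0.439427)  len=1.7094
  (v6,v4,v2) [++-] → (-0.5934, 0.61762, -1.27)–(-0.5934, 1.785, -1.27)  len=1.1674
  (v2,v7,v6) [-++] → (-0.5934, 1.785, -0.439427)–(-0.5934, 1.785, -1.27)  len=0.8306

Chained into 1 loop(s):
  loop 1: 8 segments, perimeter = 12.2200
Total perimeter = 12.220


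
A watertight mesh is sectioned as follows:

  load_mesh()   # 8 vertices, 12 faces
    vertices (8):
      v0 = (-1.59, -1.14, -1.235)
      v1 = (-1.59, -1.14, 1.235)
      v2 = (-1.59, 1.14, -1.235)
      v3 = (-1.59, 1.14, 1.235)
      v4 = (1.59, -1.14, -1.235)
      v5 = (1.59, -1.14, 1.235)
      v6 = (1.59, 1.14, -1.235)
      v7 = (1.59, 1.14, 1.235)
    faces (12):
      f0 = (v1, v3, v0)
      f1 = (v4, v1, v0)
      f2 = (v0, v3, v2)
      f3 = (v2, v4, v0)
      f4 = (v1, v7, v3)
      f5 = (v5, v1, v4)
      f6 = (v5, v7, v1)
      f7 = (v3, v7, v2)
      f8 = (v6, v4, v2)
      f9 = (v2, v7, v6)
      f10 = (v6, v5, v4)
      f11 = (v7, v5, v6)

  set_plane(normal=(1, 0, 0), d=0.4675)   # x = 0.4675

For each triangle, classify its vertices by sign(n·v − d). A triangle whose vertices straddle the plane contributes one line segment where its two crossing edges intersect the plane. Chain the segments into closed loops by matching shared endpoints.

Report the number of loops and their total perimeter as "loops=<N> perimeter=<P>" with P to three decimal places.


loops=1 perimeter=9.500

Straddling triangles (8 of 12):
  (v4,v1,v0) [+--] → (0.4675, -1.14, -0.363121)–(0.4675, -1.14, -1.235)  len=0.8719
  (v2,v4,v0) [-+-] → (0.4675, -0.335189, -1.235)–(0.4675, -1.14, -1.235)  len=0.8048
  (v1,v7,v3) [-+-] → (0.4675, 0.335189, 1.235)–(0.4675, 1.14, 1.235)  len=0.8048
  (v5,v1,v4) [+-+] → (0.4675, -1.14, 1.235)–(0.4675, -1.14, -0.363121)  len=1.5981
  (v5,v7,v1) [++-] → (0.4675, 0.335189, 1.235)–(0.4675, -1.14, 1.235)  len=1.4752
  (v3,v7,v2) [-+-] → (0.4675, 1.14, 1.235)–(0.4675, 1.14, 0.363121)  len=0.8719
  (v6,v4,v2) [++-] → (0.4675, -0.335189, -1.235)–(0.4675, 1.14, -1.235)  len=1.4752
  (v2,v7,v6) [-++] → (0.4675, 1.14, 0.363121)–(0.4675, 1.14, -1.235)  len=1.5981

Chained into 1 loop(s):
  loop 1: 8 segments, perimeter = 9.5000
Total perimeter = 9.500


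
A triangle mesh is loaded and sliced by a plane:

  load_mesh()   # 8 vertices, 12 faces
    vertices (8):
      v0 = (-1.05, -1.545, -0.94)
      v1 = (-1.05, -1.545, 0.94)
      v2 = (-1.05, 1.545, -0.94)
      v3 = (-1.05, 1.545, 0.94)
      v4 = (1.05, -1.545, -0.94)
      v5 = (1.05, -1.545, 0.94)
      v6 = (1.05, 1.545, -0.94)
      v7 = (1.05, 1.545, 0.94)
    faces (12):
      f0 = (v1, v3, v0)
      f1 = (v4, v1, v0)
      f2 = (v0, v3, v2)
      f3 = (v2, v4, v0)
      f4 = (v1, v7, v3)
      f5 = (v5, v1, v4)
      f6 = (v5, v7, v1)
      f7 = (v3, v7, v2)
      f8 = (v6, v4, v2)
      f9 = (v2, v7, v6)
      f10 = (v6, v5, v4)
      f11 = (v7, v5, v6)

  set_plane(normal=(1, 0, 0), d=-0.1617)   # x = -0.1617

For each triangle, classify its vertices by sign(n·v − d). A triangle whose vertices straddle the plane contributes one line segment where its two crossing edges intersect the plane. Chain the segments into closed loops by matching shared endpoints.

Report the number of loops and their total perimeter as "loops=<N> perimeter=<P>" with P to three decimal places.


Straddling triangles (8 of 12):
  (v4,v1,v0) [+--] → (-0.1617, -1.545, 0.14476)–(-0.1617, -1.545, -0.94)  len=1.0848
  (v2,v4,v0) [-+-] → (-0.1617, 0.23793, -0.94)–(-0.1617, -1.545, -0.94)  len=1.7829
  (v1,v7,v3) [-+-] → (-0.1617, -0.23793, 0.94)–(-0.1617, 1.545, 0.94)  len=1.7829
  (v5,v1,v4) [+-+] → (-0.1617, -1.545, 0.94)–(-0.1617, -1.545, 0.14476)  len=0.7952
  (v5,v7,v1) [++-] → (-0.1617, -0.23793, 0.94)–(-0.1617, -1.545, 0.94)  len=1.3071
  (v3,v7,v2) [-+-] → (-0.1617, 1.545, 0.94)–(-0.1617, 1.545, -0.14476)  len=1.0848
  (v6,v4,v2) [++-] → (-0.1617, 0.23793, -0.94)–(-0.1617, 1.545, -0.94)  len=1.3071
  (v2,v7,v6) [-++] → (-0.1617, 1.545, -0.14476)–(-0.1617, 1.545, -0.94)  len=0.7952

Chained into 1 loop(s):
  loop 1: 8 segments, perimeter = 9.9400
Total perimeter = 9.940

loops=1 perimeter=9.940


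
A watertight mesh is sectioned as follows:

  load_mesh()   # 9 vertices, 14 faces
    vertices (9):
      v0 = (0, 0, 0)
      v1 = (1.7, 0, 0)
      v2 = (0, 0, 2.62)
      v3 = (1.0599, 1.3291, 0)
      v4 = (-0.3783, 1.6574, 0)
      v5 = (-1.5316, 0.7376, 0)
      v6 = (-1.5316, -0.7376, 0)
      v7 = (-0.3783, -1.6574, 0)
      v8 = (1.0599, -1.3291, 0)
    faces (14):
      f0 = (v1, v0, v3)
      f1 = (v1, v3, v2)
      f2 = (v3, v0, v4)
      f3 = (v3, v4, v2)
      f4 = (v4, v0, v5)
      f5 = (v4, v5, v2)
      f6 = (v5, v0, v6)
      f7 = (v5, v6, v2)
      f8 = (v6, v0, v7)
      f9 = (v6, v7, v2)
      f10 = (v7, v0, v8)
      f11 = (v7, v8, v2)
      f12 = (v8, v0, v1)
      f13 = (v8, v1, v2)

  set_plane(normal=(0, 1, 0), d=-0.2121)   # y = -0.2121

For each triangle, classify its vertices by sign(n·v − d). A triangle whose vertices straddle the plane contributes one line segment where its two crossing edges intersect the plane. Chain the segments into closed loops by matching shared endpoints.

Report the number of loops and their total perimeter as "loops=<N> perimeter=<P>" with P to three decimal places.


Straddling triangles (8 of 14):
  (v5,v0,v6) [++-] → (-0.440418, -0.2121, 0)–(-1.5316, -0.2121, 0)  len=1.0912
  (v5,v6,v2) [+-+] → (-1.5316, -0.2121, 0)–(-0.440418, -0.2121, 1.86661)  len=2.1622
  (v6,v0,v7) [-+-] → (-0.440418, -0.2121, 0)–(-0.0484116, -0.2121, 0)  len=0.3920
  (v6,v7,v2) [--+] → (-0.0484116, -0.2121, 2.28471)–(-0.440418, -0.2121, 1.86661)  len=0.5731
  (v7,v0,v8) [-+-] → (-0.0484116, -0.2121, 0)–(0.169141, -0.2121, 0)  len=0.2176
  (v7,v8,v2) [--+] → (0.169141, -0.2121, 2.2019)–(-0.0484116, -0.2121, 2.28471)  len=0.2328
  (v8,v0,v1) [-++] → (0.169141, -0.2121, 0)–(1.59785, -0.2121, 0)  len=1.4287
  (v8,v1,v2) [-++] → (1.59785, -0.2121, 0)–(0.169141, -0.2121, 2.2019)  len=2.6248

Chained into 1 loop(s):
  loop 1: 8 segments, perimeter = 8.7223
Total perimeter = 8.722

loops=1 perimeter=8.722


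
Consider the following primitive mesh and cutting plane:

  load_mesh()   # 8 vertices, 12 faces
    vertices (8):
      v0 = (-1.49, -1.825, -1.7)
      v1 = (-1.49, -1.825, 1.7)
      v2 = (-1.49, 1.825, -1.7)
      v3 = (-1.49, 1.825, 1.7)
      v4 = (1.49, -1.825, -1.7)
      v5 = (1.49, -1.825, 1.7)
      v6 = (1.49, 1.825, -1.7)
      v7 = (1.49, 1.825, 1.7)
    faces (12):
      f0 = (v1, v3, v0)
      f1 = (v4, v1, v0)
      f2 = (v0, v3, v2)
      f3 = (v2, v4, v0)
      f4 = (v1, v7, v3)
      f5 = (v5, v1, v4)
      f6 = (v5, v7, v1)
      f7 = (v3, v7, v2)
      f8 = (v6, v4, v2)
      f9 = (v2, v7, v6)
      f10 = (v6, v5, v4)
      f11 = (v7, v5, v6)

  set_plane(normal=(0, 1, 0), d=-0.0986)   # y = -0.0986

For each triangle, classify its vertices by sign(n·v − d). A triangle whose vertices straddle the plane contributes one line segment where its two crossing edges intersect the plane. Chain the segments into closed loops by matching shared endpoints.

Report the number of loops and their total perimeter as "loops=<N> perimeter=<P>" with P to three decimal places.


Straddling triangles (8 of 12):
  (v1,v3,v0) [-+-] → (-1.49, -0.0986, 1.7)–(-1.49, -0.0986, -0.0918466)  len=1.7918
  (v0,v3,v2) [-++] → (-1.49, -0.0986, -0.0918466)–(-1.49, -0.0986, -1.7)  len=1.6082
  (v2,v4,v0) [+--] → (0.0805008, -0.0986, -1.7)–(-1.49, -0.0986, -1.7)  len=1.5705
  (v1,v7,v3) [-++] → (-0.0805008, -0.0986, 1.7)–(-1.49, -0.0986, 1.7)  len=1.4095
  (v5,v7,v1) [-+-] → (1.49, -0.0986, 1.7)–(-0.0805008, -0.0986, 1.7)  len=1.5705
  (v6,v4,v2) [+-+] → (1.49, -0.0986, -1.7)–(0.0805008, -0.0986, -1.7)  len=1.4095
  (v6,v5,v4) [+--] → (1.49, -0.0986, 0.0918466)–(1.49, -0.0986, -1.7)  len=1.7918
  (v7,v5,v6) [+-+] → (1.49, -0.0986, 1.7)–(1.49, -0.0986, 0.0918466)  len=1.6082

Chained into 1 loop(s):
  loop 1: 8 segments, perimeter = 12.7600
Total perimeter = 12.760

loops=1 perimeter=12.760


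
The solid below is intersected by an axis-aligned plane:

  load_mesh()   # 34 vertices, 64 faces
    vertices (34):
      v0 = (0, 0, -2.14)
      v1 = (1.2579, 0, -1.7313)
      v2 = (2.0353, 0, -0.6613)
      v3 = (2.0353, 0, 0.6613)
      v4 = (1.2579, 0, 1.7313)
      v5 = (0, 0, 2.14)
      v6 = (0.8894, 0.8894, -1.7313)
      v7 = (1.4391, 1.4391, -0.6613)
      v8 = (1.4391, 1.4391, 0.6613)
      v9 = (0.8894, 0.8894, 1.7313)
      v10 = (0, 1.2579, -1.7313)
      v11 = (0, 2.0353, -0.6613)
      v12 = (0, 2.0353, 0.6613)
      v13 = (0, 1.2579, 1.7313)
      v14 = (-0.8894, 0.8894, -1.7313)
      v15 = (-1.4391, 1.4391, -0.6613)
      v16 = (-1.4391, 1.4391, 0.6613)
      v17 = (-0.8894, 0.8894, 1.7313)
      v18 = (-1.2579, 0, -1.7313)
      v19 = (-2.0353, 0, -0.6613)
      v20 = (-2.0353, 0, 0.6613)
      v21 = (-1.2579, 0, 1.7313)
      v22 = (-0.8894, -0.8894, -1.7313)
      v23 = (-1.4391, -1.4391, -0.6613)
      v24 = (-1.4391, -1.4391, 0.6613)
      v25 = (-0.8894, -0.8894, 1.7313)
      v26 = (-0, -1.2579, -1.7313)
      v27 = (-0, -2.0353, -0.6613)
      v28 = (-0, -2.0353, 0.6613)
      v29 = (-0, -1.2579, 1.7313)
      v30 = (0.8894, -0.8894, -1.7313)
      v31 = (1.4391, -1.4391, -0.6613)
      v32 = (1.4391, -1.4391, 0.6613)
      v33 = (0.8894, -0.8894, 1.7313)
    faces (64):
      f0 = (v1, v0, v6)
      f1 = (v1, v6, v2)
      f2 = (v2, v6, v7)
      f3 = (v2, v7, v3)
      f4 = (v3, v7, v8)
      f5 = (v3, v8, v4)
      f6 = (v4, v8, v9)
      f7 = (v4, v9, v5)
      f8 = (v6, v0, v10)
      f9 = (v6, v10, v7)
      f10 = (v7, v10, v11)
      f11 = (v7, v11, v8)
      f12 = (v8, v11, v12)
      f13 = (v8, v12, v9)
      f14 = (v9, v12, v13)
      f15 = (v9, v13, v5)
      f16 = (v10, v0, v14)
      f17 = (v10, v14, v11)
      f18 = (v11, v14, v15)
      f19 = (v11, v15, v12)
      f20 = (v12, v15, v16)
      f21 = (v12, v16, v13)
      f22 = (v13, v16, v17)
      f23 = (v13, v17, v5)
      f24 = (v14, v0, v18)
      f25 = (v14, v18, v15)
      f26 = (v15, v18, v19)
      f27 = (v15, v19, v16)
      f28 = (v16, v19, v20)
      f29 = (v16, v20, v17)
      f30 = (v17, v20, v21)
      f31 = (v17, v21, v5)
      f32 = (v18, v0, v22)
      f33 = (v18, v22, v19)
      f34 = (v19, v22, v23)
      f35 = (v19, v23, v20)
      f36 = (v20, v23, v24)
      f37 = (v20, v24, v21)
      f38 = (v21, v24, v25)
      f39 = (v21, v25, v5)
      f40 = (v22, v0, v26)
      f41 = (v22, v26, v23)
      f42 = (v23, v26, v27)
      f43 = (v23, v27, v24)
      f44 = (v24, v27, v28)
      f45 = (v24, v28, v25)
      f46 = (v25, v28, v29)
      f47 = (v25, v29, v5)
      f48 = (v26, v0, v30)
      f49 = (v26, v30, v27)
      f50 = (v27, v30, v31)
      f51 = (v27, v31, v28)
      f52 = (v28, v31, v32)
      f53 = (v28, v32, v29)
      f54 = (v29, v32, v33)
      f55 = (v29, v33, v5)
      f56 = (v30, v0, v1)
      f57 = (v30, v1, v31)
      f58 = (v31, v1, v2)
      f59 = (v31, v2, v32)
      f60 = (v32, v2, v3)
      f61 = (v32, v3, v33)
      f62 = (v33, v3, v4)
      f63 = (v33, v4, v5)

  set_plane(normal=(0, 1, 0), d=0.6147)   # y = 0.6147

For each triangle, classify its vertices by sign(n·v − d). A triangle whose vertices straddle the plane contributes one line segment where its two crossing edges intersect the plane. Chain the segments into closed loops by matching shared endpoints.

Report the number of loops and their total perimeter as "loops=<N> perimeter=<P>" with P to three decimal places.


loops=1 perimeter=12.051

Straddling triangles (20 of 64):
  (v1,v0,v6) [--+] → (0.6147, 0.6147, -1.85753)–(1.00321, 0.6147, -1.7313)  len=0.4085
  (v1,v6,v2) [-+-] → (1.00321, 0.6147, -1.7313)–(1.24332, 0.6147, -1.40082)  len=0.4085
  (v2,v6,v7) [-++] → (1.24332, 0.6147, -1.40082)–(1.78064, 0.6147, -0.6613)  len=0.9141
  (v2,v7,v3) [-+-] → (1.78064, 0.6147, -0.6613)–(1.78064, 0.6147, 0.096362)  len=0.7577
  (v3,v7,v8) [-++] → (1.78064, 0.6147, 0.096362)–(1.78064, 0.6147, 0.6613)  len=0.5649
  (v3,v8,v4) [-+-] → (1.78064, 0.6147, 0.6613)–(1.3353, 0.6147, 1.27426)  len=0.7577
  (v4,v8,v9) [-++] → (1.3353, 0.6147, 1.27426)–(1.00321, 0.6147, 1.7313)  len=0.5649
  (v4,v9,v5) [-+-] → (1.00321, 0.6147, 1.7313)–(0.6147, 0.6147, 1.85753)  len=0.4085
  (v6,v0,v10) [+-+] → (0.6147, 0.6147, -1.85753)–(0, 0.6147, -1.94028)  len=0.6202
  (v9,v13,v5) [++-] → (0, 0.6147, 1.94028)–(0.6147, 0.6147, 1.85753)  len=0.6202
  (v10,v0,v14) [+-+] → (0, 0.6147, -1.94028)–(-0.6147, 0.6147, -1.85753)  len=0.6202
  (v13,v17,v5) [++-] → (-0.6147, 0.6147, 1.85753)–(0, 0.6147, 1.94028)  len=0.6202
  (v14,v0,v18) [+--] → (-0.6147, 0.6147, -1.85753)–(-1.00321, 0.6147, -1.7313)  len=0.4085
  (v14,v18,v15) [+-+] → (-1.00321, 0.6147, -1.7313)–(-1.3353, 0.6147, -1.27426)  len=0.5649
  (v15,v18,v19) [+--] → (-1.3353, 0.6147, -1.27426)–(-1.78064, 0.6147, -0.6613)  len=0.7577
  (v15,v19,v16) [+-+] → (-1.78064, 0.6147, -0.6613)–(-1.78064, 0.6147, -0.096362)  len=0.5649
  (v16,v19,v20) [+--] → (-1.78064, 0.6147, -0.096362)–(-1.78064, 0.6147, 0.6613)  len=0.7577
  (v16,v20,v17) [+-+] → (-1.78064, 0.6147, 0.6613)–(-1.24332, 0.6147, 1.40082)  len=0.9141
  (v17,v20,v21) [+--] → (-1.24332, 0.6147, 1.40082)–(-1.00321, 0.6147, 1.7313)  len=0.4085
  (v17,v21,v5) [+--] → (-1.00321, 0.6147, 1.7313)–(-0.6147, 0.6147, 1.85753)  len=0.4085

Chained into 1 loop(s):
  loop 1: 20 segments, perimeter = 12.0506
Total perimeter = 12.051


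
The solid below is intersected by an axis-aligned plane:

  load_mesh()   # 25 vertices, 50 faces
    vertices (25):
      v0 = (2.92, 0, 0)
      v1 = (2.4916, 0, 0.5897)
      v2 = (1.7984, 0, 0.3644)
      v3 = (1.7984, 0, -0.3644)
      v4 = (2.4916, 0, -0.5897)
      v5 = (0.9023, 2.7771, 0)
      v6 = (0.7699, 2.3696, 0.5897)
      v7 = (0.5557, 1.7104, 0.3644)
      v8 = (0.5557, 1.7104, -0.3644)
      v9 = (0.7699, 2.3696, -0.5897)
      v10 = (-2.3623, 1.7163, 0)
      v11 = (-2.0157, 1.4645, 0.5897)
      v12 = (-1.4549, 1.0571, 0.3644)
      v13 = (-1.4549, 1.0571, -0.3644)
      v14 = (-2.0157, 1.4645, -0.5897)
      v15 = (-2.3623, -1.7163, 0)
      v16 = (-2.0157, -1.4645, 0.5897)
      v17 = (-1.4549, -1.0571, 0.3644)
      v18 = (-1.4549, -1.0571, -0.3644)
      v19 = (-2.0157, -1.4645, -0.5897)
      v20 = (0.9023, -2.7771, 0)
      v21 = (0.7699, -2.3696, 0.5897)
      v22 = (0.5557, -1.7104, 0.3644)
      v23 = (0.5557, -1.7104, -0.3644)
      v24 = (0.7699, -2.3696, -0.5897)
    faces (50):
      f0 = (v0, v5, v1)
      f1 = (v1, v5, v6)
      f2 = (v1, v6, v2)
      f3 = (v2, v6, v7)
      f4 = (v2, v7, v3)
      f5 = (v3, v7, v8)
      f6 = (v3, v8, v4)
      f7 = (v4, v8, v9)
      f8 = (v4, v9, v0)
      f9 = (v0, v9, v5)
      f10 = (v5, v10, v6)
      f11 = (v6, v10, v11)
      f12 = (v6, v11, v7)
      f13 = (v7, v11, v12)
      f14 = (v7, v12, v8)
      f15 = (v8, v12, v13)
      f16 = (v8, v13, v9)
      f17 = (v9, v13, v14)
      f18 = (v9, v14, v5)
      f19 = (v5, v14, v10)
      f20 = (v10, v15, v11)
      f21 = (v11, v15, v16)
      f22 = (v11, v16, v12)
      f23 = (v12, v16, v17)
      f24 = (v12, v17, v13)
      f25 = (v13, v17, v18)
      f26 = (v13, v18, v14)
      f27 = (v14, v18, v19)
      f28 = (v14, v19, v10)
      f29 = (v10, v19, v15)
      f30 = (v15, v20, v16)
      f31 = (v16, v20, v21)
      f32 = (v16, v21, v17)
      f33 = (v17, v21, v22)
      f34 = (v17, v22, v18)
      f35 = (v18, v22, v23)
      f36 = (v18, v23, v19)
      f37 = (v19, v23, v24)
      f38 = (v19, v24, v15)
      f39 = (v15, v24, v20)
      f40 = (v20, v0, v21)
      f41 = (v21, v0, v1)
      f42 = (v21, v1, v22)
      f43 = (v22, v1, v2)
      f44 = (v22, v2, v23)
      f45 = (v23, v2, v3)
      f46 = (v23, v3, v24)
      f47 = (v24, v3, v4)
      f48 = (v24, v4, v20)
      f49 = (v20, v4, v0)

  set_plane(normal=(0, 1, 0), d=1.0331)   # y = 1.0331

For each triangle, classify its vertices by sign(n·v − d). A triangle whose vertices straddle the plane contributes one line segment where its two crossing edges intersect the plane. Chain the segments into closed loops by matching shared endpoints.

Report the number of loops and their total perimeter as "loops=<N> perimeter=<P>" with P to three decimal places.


loops=2 perimeter=6.950

Straddling triangles (20 of 50):
  (v0,v5,v1) [-+-] → (2.1694, 1.0331, 0)–(1.90037, 1.0331, 0.370328)  len=0.4577
  (v1,v5,v6) [-++] → (1.90037, 1.0331, 0.370328)–(1.74097, 1.0331, 0.5897)  len=0.2712
  (v1,v6,v2) [-+-] → (1.74097, 1.0331, 0.5897)–(1.34999, 1.0331, 0.462626)  len=0.4111
  (v2,v6,v7) [-++] → (1.34999, 1.0331, 0.462626)–(1.0478, 1.0331, 0.3644)  len=0.3178
  (v2,v7,v3) [-+-] → (1.0478, 1.0331, 0.3644)–(1.0478, 1.0331, 0.075803)  len=0.2886
  (v3,v7,v8) [-++] → (1.0478, 1.0331, 0.075803)–(1.0478, 1.0331, -0.3644)  len=0.4402
  (v3,v8,v4) [-+-] → (1.0478, 1.0331, -0.3644)–(1.3223, 1.0331, -0.453616)  len=0.2886
  (v4,v8,v9) [-++] → (1.3223, 1.0331, -0.453616)–(1.74097, 1.0331, -0.5897)  len=0.4402
  (v4,v9,v0) [-+-] → (1.74097, 1.0331, -0.5897)–(1.9826, 1.0331, -0.257098)  len=0.4111
  (v0,v9,v5) [-++] → (1.9826, 1.0331, -0.257098)–(2.1694, 1.0331, 0)  len=0.3178
  (v10,v15,v11) [+-+] → (-2.3623, 1.0331, 0)–(-2.06271, 1.0331, 0.509721)  len=0.5912
  (v11,v15,v16) [+--] → (-2.06271, 1.0331, 0.509721)–(-2.0157, 1.0331, 0.5897)  len=0.0928
  (v11,v16,v12) [+-+] → (-2.0157, 1.0331, 0.5897)–(-1.46024, 1.0331, 0.366544)  len=0.5986
  (v12,v16,v17) [+--] → (-1.46024, 1.0331, 0.366544)–(-1.4549, 1.0331, 0.3644)  len=0.0058
  (v12,v17,v13) [+-+] → (-1.4549, 1.0331, 0.3644)–(-1.4549, 1.0331, -0.356127)  len=0.7205
  (v13,v17,v18) [+--] → (-1.4549, 1.0331, -0.356127)–(-1.4549, 1.0331, -0.3644)  len=0.0083
  (v13,v18,v14) [+-+] → (-1.4549, 1.0331, -0.3644)–(-1.91976, 1.0331, -0.551155)  len=0.5010
  (v14,v18,v19) [+--] → (-1.91976, 1.0331, -0.551155)–(-2.0157, 1.0331, -0.5897)  len=0.1034
  (v14,v19,v10) [+-+] → (-2.0157, 1.0331, -0.5897)–(-2.28785, 1.0331, -0.126661)  len=0.5371
  (v10,v19,v15) [+--] → (-2.28785, 1.0331, -0.126661)–(-2.3623, 1.0331, 0)  len=0.1469

Chained into 2 loop(s):
  loop 1: 10 segments, perimeter = 3.6443
  loop 2: 10 segments, perimeter = 3.3056
Total perimeter = 6.950


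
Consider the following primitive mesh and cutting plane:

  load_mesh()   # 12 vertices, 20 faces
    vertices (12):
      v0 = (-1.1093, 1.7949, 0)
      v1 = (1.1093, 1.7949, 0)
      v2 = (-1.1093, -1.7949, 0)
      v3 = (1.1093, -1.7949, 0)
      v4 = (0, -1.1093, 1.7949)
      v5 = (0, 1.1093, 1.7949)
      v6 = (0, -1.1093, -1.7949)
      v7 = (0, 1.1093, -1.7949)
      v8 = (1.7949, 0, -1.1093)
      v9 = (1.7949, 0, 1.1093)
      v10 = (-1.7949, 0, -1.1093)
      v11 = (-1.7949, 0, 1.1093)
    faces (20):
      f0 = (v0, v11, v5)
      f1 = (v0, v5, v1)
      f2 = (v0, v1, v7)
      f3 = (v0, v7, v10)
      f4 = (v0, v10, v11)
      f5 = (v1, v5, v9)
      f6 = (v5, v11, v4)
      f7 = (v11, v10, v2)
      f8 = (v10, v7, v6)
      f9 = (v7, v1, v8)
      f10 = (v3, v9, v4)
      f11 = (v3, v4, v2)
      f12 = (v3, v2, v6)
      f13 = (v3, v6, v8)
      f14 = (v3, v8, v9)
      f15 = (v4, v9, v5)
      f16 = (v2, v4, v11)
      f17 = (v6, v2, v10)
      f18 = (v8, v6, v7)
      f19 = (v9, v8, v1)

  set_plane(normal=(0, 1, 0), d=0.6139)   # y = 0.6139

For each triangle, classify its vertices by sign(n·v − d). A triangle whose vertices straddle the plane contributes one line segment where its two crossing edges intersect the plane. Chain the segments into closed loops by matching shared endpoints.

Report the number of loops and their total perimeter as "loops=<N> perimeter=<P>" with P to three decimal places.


loops=1 perimeter=10.644

Straddling triangles (10 of 20):
  (v0,v11,v5) [+-+] → (-1.56041, 0.6139, 0.729892)–(-0.801581, 0.6139, 1.48872)  len=1.0731
  (v0,v7,v10) [++-] → (-0.801581, 0.6139, -1.48872)–(-1.56041, 0.6139, -0.729892)  len=1.0731
  (v0,v10,v11) [+--] → (-1.56041, 0.6139, -0.729892)–(-1.56041, 0.6139, 0.729892)  len=1.4598
  (v1,v5,v9) [++-] → (0.801581, 0.6139, 1.48872)–(1.56041, 0.6139, 0.729892)  len=1.0731
  (v5,v11,v4) [+--] → (-0.801581, 0.6139, 1.48872)–(0, 0.6139, 1.7949)  len=0.8581
  (v10,v7,v6) [-+-] → (-0.801581, 0.6139, -1.48872)–(0, 0.6139, -1.7949)  len=0.8581
  (v7,v1,v8) [++-] → (1.56041, 0.6139, -0.729892)–(0.801581, 0.6139, -1.48872)  len=1.0731
  (v4,v9,v5) [--+] → (0.801581, 0.6139, 1.48872)–(0, 0.6139, 1.7949)  len=0.8581
  (v8,v6,v7) [--+] → (0, 0.6139, -1.7949)–(0.801581, 0.6139, -1.48872)  len=0.8581
  (v9,v8,v1) [--+] → (1.56041, 0.6139, -0.729892)–(1.56041, 0.6139, 0.729892)  len=1.4598

Chained into 1 loop(s):
  loop 1: 10 segments, perimeter = 10.6444
Total perimeter = 10.644


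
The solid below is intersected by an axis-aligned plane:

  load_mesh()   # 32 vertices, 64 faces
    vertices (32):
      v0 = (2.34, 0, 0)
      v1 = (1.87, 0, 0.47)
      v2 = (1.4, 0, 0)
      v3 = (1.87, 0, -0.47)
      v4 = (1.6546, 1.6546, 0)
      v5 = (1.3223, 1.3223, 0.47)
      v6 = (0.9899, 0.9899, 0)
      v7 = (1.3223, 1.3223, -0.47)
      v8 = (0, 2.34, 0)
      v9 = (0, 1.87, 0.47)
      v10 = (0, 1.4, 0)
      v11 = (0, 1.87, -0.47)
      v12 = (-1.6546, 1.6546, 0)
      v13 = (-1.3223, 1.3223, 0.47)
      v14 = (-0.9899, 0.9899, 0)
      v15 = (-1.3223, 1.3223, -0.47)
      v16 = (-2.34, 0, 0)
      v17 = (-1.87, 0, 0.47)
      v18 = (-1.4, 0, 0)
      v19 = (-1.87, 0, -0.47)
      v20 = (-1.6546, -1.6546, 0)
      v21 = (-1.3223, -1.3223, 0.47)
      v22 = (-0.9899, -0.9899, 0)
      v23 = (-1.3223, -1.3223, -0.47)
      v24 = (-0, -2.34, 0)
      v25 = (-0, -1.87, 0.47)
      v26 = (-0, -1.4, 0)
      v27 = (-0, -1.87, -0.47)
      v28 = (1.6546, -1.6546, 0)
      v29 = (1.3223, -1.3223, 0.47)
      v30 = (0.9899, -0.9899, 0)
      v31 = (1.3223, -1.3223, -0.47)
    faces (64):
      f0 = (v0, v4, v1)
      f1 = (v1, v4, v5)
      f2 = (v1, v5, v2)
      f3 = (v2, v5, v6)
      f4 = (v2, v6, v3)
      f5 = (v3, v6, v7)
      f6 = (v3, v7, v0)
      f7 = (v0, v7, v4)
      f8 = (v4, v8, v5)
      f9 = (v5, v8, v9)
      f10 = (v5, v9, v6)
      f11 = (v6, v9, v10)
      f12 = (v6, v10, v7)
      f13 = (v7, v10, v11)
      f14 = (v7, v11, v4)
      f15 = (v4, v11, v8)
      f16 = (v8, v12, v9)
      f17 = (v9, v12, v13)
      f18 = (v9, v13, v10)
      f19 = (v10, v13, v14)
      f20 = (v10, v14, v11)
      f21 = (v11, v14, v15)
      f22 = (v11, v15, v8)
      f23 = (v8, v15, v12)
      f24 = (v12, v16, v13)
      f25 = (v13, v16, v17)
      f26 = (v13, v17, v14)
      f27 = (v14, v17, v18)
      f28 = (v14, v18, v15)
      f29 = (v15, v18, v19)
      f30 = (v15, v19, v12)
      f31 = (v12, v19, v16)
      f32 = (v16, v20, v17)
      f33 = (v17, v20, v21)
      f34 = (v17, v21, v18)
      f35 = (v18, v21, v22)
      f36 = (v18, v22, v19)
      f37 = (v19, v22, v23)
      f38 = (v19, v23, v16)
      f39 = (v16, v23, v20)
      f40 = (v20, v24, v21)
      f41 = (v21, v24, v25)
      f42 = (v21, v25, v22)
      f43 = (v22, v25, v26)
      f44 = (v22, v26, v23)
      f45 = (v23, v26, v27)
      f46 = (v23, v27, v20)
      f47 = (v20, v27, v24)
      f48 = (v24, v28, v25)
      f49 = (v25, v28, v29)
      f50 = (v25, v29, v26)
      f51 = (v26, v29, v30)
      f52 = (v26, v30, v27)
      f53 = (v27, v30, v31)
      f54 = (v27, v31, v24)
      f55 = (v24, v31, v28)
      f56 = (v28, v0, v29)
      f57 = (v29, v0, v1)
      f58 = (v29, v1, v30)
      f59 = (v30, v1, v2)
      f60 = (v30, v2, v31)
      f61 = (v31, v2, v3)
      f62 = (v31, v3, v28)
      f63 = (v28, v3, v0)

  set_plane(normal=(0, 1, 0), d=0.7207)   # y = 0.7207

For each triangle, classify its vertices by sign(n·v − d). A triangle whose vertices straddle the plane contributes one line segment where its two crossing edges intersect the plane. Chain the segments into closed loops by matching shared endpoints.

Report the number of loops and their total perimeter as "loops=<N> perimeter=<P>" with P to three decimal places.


Straddling triangles (16 of 64):
  (v0,v4,v1) [-+-] → (2.04146, 0.7207, 0)–(1.77618, 0.7207, 0.26528)  len=0.3752
  (v1,v4,v5) [-++] → (1.77618, 0.7207, 0.26528)–(1.57148, 0.7207, 0.47)  len=0.2895
  (v1,v5,v2) [-+-] → (1.57148, 0.7207, 0.47)–(1.35765, 0.7207, 0.256167)  len=0.3024
  (v2,v5,v6) [-++] → (1.35765, 0.7207, 0.256167)–(1.10143, 0.7207, 0)  len=0.3623
  (v2,v6,v3) [-+-] → (1.10143, 0.7207, 0)–(1.22924, 0.7207, -0.127815)  len=0.1808
  (v3,v6,v7) [-++] → (1.22924, 0.7207, -0.127815)–(1.57148, 0.7207, -0.47)  len=0.4840
  (v3,v7,v0) [-+-] → (1.57148, 0.7207, -0.47)–(1.78532, 0.7207, -0.256167)  len=0.3024
  (v0,v7,v4) [-++] → (1.78532, 0.7207, -0.256167)–(2.04146, 0.7207, 0)  len=0.3623
  (v12,v16,v13) [+-+] → (-2.04146, 0.7207, 0)–(-1.78532, 0.7207, 0.256167)  len=0.3623
  (v13,v16,v17) [+--] → (-1.78532, 0.7207, 0.256167)–(-1.57148, 0.7207, 0.47)  len=0.3024
  (v13,v17,v14) [+-+] → (-1.57148, 0.7207, 0.47)–(-1.22924, 0.7207, 0.127815)  len=0.4840
  (v14,v17,v18) [+--] → (-1.22924, 0.7207, 0.127815)–(-1.10143, 0.7207, 0)  len=0.1808
  (v14,v18,v15) [+-+] → (-1.10143, 0.7207, 0)–(-1.35765, 0.7207, -0.256167)  len=0.3623
  (v15,v18,v19) [+--] → (-1.35765, 0.7207, -0.256167)–(-1.57148, 0.7207, -0.47)  len=0.3024
  (v15,v19,v12) [+-+] → (-1.57148, 0.7207, -0.47)–(-1.77618, 0.7207, -0.26528)  len=0.2895
  (v12,v19,v16) [+--] → (-1.77618, 0.7207, -0.26528)–(-2.04146, 0.7207, 0)  len=0.3752

Chained into 2 loop(s):
  loop 1: 8 segments, perimeter = 2.6588
  loop 2: 8 segments, perimeter = 2.6588
Total perimeter = 5.318

loops=2 perimeter=5.318


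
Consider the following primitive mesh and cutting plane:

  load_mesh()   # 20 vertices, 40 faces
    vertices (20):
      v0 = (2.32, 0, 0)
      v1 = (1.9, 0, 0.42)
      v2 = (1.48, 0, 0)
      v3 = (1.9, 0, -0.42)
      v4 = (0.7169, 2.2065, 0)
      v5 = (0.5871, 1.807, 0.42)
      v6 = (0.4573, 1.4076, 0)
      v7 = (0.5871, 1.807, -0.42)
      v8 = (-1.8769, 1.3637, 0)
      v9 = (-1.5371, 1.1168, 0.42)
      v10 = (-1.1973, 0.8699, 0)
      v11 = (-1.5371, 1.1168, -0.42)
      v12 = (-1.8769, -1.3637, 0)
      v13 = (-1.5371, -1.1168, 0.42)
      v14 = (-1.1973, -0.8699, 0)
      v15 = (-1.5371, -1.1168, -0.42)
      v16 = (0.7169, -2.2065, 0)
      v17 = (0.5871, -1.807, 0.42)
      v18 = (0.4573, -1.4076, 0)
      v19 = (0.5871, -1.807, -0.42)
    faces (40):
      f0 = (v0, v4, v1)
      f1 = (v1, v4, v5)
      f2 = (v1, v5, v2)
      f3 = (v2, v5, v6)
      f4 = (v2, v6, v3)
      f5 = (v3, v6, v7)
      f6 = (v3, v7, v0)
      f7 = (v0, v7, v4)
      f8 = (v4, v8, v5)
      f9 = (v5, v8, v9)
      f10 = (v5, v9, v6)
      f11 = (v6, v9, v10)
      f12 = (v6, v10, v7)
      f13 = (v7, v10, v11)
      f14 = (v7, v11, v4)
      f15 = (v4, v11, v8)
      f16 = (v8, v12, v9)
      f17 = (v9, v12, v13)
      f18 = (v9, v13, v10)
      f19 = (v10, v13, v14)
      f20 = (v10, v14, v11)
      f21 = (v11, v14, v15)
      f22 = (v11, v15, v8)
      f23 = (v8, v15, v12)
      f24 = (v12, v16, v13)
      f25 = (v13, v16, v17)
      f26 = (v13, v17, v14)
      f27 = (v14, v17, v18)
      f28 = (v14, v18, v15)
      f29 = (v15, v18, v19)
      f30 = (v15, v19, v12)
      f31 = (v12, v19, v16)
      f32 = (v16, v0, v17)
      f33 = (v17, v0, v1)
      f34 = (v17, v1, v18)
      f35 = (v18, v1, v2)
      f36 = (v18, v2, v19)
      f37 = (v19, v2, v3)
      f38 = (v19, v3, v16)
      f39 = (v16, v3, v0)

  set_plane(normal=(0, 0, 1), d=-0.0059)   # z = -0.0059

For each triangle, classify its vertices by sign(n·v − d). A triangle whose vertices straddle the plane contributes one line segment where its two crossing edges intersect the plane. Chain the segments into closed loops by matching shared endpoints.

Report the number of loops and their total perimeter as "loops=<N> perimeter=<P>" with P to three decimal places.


Straddling triangles (20 of 40):
  (v2,v6,v3) [++-] → (0.477567, 1.38783, -0.0059)–(1.4859, 0, -0.0059)  len=1.7155
  (v3,v6,v7) [-+-] → (0.477567, 1.38783, -0.0059)–(0.459123, 1.41321, -0.0059)  len=0.0314
  (v3,v7,v0) [--+] → (2.29566, 0.025384, -0.0059)–(2.3141, 0, -0.0059)  len=0.0314
  (v0,v7,v4) [+-+] → (2.29566, 0.025384, -0.0059)–(0.715077, 2.20089, -0.0059)  len=2.6891
  (v6,v10,v7) [++-] → (-1.17223, 0.883064, -0.0059)–(0.459123, 1.41321, -0.0059)  len=1.7153
  (v7,v10,v11) [-+-] → (-1.17223, 0.883064, -0.0059)–(-1.20207, 0.873368, -0.0059)  len=0.0314
  (v7,v11,v4) [--+] → (0.685237, 2.19119, -0.0059)–(0.715077, 2.20089, -0.0059)  len=0.0314
  (v4,v11,v8) [+-+] → (0.685237, 2.19119, -0.0059)–(-1.87213, 1.36023, -0.0059)  len=2.6890
  (v10,v14,v11) [++-] → (-1.20207, -0.841992, -0.0059)–(-1.20207, 0.873368, -0.0059)  len=1.7154
  (v11,v14,v15) [-+-] → (-1.20207, -0.841992, -0.0059)–(-1.20207, -0.873368, -0.0059)  len=0.0314
  (v11,v15,v8) [--+] → (-1.87213, 1.32885, -0.0059)–(-1.87213, 1.36023, -0.0059)  len=0.0314
  (v8,v15,v12) [+-+] → (-1.87213, 1.32885, -0.0059)–(-1.87213, -1.36023, -0.0059)  len=2.6891
  (v14,v18,v15) [++-] → (0.429283, -1.40351, -0.0059)–(-1.20207, -0.873368, -0.0059)  len=1.7153
  (v15,v18,v19) [-+-] → (0.429283, -1.40351, -0.0059)–(0.459123, -1.41321, -0.0059)  len=0.0314
  (v15,v19,v12) [--+] → (-1.84229, -1.36993, -0.0059)–(-1.87213, -1.36023, -0.0059)  len=0.0314
  (v12,v19,v16) [+-+] → (-1.84229, -1.36993, -0.0059)–(0.715077, -2.20089, -0.0059)  len=2.6890
  (v18,v2,v19) [++-] → (1.46746, -0.025384, -0.0059)–(0.459123, -1.41321, -0.0059)  len=1.7155
  (v19,v2,v3) [-+-] → (1.46746, -0.025384, -0.0059)–(1.4859, 0, -0.0059)  len=0.0314
  (v19,v3,v16) [--+] → (0.73352, -2.1755, -0.0059)–(0.715077, -2.20089, -0.0059)  len=0.0314
  (v16,v3,v0) [+-+] → (0.73352, -2.1755, -0.0059)–(2.3141, 0, -0.0059)  len=2.6891

Chained into 2 loop(s):
  loop 1: 10 segments, perimeter = 8.7338
  loop 2: 10 segments, perimeter = 13.6020
Total perimeter = 22.336

loops=2 perimeter=22.336


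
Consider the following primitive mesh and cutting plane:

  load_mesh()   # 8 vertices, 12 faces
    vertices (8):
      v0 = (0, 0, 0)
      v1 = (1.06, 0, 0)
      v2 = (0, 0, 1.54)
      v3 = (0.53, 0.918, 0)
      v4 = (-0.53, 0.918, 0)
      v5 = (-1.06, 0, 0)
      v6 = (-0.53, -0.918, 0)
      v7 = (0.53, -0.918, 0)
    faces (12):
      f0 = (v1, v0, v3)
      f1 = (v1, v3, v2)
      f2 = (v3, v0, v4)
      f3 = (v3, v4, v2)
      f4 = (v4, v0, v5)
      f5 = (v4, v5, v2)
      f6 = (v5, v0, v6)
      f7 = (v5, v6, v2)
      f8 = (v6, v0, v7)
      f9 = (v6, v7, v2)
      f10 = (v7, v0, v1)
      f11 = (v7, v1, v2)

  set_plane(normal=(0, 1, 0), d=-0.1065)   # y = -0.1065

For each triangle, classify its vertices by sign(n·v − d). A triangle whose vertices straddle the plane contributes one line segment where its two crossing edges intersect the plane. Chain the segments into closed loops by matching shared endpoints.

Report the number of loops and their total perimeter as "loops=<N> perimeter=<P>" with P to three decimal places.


loops=1 perimeter=5.425

Straddling triangles (6 of 12):
  (v5,v0,v6) [++-] → (-0.0614869, -0.1065, 0)–(-0.998513, -0.1065, 0)  len=0.9370
  (v5,v6,v2) [+-+] → (-0.998513, -0.1065, 0)–(-0.0614869, -0.1065, 1.36134)  len=1.6527
  (v6,v0,v7) [-+-] → (-0.0614869, -0.1065, 0)–(0.0614869, -0.1065, 0)  len=0.1230
  (v6,v7,v2) [--+] → (0.0614869, -0.1065, 1.36134)–(-0.0614869, -0.1065, 1.36134)  len=0.1230
  (v7,v0,v1) [-++] → (0.0614869, -0.1065, 0)–(0.998513, -0.1065, 0)  len=0.9370
  (v7,v1,v2) [-++] → (0.998513, -0.1065, 0)–(0.0614869, -0.1065, 1.36134)  len=1.6527

Chained into 1 loop(s):
  loop 1: 6 segments, perimeter = 5.4253
Total perimeter = 5.425


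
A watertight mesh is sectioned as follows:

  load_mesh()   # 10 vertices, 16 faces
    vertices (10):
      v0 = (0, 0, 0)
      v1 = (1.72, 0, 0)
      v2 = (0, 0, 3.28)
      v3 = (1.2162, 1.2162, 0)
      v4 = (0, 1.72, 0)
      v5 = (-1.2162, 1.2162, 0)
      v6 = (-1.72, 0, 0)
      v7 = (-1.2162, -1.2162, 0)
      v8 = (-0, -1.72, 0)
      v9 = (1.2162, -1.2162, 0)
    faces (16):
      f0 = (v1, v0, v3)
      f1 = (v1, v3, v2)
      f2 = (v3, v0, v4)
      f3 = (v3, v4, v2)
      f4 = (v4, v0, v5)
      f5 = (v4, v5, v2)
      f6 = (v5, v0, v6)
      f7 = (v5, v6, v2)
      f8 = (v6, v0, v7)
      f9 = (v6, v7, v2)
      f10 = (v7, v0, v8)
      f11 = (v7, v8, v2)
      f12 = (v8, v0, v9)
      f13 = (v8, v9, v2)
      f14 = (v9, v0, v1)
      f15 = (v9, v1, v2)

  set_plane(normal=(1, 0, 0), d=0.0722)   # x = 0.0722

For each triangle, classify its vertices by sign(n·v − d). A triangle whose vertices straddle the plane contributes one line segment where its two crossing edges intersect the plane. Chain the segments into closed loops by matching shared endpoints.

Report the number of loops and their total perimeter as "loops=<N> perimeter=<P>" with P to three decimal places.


Straddling triangles (8 of 16):
  (v1,v0,v3) [+-+] → (0.0722, 0, 0)–(0.0722, 0.0722, 0)  len=0.0722
  (v1,v3,v2) [++-] → (0.0722, 0.0722, 3.08528)–(0.0722, 0, 3.14232)  len=0.0920
  (v3,v0,v4) [+--] → (0.0722, 0.0722, 0)–(0.0722, 1.69009, 0)  len=1.6179
  (v3,v4,v2) [+--] → (0.0722, 1.69009, 0)–(0.0722, 0.0722, 3.08528)  len=3.4838
  (v8,v0,v9) [--+] → (0.0722, -0.0722, 0)–(0.0722, -1.69009, 0)  len=1.6179
  (v8,v9,v2) [-+-] → (0.0722, -1.69009, 0)–(0.0722, -0.0722, 3.08528)  len=3.4838
  (v9,v0,v1) [+-+] → (0.0722, -0.0722, 0)–(0.0722, 0, 0)  len=0.0722
  (v9,v1,v2) [++-] → (0.0722, 0, 3.14232)–(0.0722, -0.0722, 3.08528)  len=0.0920

Chained into 1 loop(s):
  loop 1: 8 segments, perimeter = 10.5317
Total perimeter = 10.532

loops=1 perimeter=10.532


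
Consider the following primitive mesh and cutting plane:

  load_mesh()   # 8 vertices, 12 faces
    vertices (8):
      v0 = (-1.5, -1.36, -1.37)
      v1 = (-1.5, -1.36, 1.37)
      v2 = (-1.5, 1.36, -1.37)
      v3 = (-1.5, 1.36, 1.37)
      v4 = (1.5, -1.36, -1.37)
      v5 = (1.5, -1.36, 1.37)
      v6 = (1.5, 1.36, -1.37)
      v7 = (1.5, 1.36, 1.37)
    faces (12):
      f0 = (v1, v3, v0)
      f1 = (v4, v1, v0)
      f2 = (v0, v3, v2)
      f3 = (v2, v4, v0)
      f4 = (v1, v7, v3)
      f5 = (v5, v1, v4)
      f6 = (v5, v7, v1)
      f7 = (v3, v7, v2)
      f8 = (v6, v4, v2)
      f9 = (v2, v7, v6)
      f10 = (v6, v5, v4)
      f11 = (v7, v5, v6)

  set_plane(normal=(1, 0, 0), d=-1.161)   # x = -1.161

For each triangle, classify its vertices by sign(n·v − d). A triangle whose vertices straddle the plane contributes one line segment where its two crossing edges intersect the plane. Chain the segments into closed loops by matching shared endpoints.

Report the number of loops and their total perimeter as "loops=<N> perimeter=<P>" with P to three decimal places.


Straddling triangles (8 of 12):
  (v4,v1,v0) [+--] → (-1.161, -1.36, 1.06038)–(-1.161, -1.36, -1.37)  len=2.4304
  (v2,v4,v0) [-+-] → (-1.161, 1.05264, -1.37)–(-1.161, -1.36, -1.37)  len=2.4126
  (v1,v7,v3) [-+-] → (-1.161, -1.05264, 1.37)–(-1.161, 1.36, 1.37)  len=2.4126
  (v5,v1,v4) [+-+] → (-1.161, -1.36, 1.37)–(-1.161, -1.36, 1.06038)  len=0.3096
  (v5,v7,v1) [++-] → (-1.161, -1.05264, 1.37)–(-1.161, -1.36, 1.37)  len=0.3074
  (v3,v7,v2) [-+-] → (-1.161, 1.36, 1.37)–(-1.161, 1.36, -1.06038)  len=2.4304
  (v6,v4,v2) [++-] → (-1.161, 1.05264, -1.37)–(-1.161, 1.36, -1.37)  len=0.3074
  (v2,v7,v6) [-++] → (-1.161, 1.36, -1.06038)–(-1.161, 1.36, -1.37)  len=0.3096

Chained into 1 loop(s):
  loop 1: 8 segments, perimeter = 10.9200
Total perimeter = 10.920

loops=1 perimeter=10.920
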